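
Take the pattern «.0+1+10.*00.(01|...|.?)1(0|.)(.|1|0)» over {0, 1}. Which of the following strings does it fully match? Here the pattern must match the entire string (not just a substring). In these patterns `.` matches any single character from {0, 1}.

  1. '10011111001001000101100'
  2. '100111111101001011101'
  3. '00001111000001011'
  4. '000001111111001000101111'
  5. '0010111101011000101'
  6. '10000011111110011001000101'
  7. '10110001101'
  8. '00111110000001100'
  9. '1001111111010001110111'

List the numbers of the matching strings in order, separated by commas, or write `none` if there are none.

1, 2, 4, 6, 7, 8, 9

1 → match
2 → match
3 → no match
4 → match
5 → no match
6 → match
7 → match
8 → match
9 → match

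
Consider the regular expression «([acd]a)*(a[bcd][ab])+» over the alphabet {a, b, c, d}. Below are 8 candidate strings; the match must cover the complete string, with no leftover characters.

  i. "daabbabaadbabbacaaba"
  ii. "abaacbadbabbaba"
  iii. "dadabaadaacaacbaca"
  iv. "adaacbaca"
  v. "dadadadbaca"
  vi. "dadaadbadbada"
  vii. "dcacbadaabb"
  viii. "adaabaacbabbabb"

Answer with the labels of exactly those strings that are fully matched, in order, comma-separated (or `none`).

i → match
ii → match
iii → no match
iv → match
v → no match
vi → match
vii → no match
viii → match

i, ii, iv, vi, viii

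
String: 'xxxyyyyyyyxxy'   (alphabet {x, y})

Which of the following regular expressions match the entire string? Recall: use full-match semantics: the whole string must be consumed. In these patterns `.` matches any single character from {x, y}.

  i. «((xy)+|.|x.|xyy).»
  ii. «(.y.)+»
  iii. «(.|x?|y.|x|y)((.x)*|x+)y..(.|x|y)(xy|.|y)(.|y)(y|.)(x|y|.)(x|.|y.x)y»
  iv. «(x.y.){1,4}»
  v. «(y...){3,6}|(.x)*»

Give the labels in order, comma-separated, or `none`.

i → no match
ii → no match
iii → match
iv → no match
v → no match

iii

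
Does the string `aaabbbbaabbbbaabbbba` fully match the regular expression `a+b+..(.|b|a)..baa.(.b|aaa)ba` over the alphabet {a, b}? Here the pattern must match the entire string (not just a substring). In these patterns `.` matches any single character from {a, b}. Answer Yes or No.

Yes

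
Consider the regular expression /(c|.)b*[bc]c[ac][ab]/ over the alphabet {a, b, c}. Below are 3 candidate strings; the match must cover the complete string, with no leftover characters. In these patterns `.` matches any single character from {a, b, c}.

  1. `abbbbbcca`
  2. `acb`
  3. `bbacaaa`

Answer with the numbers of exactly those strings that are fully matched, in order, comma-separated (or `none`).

1

1 → match
2 → no match
3 → no match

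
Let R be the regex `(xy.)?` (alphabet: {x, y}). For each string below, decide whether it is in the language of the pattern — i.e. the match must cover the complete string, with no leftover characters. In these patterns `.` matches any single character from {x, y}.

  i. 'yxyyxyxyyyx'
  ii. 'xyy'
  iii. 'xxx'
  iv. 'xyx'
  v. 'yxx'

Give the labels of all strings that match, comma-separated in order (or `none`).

i → no match
ii → match
iii → no match
iv → match
v → no match

ii, iv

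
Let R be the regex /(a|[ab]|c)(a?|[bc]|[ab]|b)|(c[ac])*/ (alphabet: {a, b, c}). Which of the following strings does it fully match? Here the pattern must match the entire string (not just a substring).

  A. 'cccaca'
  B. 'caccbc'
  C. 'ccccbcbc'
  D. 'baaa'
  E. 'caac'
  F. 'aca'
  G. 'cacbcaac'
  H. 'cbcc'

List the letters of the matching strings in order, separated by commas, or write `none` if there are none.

A → match
B → no match
C → no match
D → no match
E → no match
F → no match
G → no match
H → no match

A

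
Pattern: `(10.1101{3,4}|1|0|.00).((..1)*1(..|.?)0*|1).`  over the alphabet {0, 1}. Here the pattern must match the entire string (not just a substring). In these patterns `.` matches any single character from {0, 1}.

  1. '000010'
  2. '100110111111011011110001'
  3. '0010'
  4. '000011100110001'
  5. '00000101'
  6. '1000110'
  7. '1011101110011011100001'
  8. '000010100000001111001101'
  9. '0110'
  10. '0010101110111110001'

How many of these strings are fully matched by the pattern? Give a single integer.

1. '000010' → match
2 → match
3. '0010' → match
4 → match
5. '00000101' → no match
6. '1000110' → match
7 → match
8 → no match
9. '0110' → match
10 → match
Total matched: 8

8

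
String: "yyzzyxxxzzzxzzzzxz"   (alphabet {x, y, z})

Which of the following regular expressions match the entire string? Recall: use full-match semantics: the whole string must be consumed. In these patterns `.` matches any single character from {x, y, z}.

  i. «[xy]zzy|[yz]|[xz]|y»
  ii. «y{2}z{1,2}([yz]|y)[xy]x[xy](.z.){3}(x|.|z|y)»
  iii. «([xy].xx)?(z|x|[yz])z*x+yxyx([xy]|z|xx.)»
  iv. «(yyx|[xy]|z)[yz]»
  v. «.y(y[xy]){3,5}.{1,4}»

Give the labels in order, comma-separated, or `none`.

ii

i → no match
ii → match
iii → no match
iv → no match
v → no match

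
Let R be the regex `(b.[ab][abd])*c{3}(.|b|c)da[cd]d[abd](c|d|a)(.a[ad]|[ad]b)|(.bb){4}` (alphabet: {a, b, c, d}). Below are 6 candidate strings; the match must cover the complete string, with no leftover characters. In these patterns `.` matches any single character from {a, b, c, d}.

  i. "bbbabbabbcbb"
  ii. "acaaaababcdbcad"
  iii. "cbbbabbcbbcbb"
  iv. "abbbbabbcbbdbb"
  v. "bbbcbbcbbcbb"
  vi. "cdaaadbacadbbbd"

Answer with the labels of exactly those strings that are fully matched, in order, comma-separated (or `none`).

i. "bbbabbabbcbb" → match
ii → no match
iii → no match
iv → no match
v. "bbbcbbcbbcbb" → match
vi → no match

i, v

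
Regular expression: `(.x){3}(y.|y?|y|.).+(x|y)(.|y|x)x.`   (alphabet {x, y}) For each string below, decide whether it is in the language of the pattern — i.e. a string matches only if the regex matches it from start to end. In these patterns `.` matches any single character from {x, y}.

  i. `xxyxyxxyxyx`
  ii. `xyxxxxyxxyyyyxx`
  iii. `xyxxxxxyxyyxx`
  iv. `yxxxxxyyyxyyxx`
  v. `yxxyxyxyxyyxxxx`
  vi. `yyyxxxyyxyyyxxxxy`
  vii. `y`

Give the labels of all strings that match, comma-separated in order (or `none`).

i → no match
ii → no match
iii → no match
iv → match
v → no match
vi → no match
vii → no match

iv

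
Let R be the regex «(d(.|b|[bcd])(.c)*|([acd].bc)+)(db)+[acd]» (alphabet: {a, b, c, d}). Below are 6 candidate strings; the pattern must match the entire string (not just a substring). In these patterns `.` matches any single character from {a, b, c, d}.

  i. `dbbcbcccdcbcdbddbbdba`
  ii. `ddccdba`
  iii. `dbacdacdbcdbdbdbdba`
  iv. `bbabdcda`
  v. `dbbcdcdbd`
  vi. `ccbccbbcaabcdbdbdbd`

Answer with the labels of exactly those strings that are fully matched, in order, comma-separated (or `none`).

ii, v, vi

i → no match
ii → match
iii → no match
iv → no match
v → match
vi → match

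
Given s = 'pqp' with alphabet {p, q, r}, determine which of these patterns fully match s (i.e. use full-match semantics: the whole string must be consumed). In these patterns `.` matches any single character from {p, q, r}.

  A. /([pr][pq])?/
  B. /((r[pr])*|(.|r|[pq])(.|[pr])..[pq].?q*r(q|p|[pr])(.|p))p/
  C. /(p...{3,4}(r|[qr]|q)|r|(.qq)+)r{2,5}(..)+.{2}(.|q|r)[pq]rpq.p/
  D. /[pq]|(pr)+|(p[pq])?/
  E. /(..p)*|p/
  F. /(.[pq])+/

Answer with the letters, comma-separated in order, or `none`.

E

A → no match
B → no match
C → no match
D → no match
E → match
F → no match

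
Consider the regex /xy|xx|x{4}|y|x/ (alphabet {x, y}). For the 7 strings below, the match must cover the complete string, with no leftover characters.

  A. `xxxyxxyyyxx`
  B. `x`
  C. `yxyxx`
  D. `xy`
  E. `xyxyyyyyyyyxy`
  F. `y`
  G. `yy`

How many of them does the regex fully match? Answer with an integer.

A. `xxxyxxyyyxx` → no match
B. `x` → match
C. `yxyxx` → no match
D. `xy` → match
E → no match
F. `y` → match
G. `yy` → no match
Total matched: 3

3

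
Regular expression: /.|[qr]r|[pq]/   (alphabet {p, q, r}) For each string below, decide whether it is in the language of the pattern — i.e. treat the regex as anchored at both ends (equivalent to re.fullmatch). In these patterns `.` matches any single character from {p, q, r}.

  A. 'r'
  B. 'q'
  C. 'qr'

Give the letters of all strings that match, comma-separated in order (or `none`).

A, B, C

A. 'r' → match
B. 'q' → match
C. 'qr' → match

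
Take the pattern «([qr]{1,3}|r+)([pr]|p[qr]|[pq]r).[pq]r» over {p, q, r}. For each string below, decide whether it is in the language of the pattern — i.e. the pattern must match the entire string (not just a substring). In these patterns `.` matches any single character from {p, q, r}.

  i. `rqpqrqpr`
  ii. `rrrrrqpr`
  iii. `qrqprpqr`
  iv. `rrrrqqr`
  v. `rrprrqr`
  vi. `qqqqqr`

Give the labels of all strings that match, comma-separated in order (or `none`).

i → no match
ii → match
iii → match
iv → match
v → match
vi → no match

ii, iii, iv, v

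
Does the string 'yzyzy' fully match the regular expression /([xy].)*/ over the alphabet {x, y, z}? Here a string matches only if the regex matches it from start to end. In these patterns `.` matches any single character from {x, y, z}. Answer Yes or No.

No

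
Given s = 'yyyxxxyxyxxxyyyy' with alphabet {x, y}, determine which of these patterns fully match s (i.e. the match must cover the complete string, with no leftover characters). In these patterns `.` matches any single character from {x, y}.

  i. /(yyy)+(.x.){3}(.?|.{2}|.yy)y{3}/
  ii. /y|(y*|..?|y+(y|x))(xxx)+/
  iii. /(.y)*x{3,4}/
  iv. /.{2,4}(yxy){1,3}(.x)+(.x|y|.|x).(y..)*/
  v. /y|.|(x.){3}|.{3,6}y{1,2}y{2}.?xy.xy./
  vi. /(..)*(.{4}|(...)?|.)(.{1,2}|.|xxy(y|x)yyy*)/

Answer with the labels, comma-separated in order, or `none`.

i, vi

i → match
ii → no match
iii → no match — must end with 'x'
iv → no match
v → no match
vi → match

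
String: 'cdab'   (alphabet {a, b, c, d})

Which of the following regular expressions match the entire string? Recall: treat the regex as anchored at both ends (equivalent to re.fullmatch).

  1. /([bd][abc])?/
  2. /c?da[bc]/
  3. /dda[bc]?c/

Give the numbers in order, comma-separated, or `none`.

2

1 → no match
2 → match
3 → no match — must start with 'dda'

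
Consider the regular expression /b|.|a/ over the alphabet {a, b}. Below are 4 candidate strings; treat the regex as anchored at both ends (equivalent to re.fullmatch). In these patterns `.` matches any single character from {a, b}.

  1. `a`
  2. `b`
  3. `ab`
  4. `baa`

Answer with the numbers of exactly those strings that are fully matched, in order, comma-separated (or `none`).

1, 2

1 → match
2 → match
3 → no match
4 → no match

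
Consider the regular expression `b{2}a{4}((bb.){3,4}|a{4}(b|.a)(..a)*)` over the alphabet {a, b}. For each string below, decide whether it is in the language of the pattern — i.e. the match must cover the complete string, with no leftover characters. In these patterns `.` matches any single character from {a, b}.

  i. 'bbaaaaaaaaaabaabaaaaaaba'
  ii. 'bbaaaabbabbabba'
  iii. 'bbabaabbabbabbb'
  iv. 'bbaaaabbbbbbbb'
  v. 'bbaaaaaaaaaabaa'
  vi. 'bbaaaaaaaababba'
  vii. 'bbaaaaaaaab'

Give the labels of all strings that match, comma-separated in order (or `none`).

i → match
ii → match
iii → no match
iv → no match
v → match
vi → match
vii → match

i, ii, v, vi, vii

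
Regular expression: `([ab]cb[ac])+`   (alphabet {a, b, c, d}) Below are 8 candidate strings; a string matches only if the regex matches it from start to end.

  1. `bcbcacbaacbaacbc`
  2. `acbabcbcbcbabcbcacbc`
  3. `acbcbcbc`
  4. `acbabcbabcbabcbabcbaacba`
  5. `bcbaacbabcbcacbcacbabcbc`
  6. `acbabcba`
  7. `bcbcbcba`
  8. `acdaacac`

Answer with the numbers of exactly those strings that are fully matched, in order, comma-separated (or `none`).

1, 2, 3, 4, 5, 6, 7

1 → match
2 → match
3 → match
4 → match
5 → match
6 → match
7 → match
8 → no match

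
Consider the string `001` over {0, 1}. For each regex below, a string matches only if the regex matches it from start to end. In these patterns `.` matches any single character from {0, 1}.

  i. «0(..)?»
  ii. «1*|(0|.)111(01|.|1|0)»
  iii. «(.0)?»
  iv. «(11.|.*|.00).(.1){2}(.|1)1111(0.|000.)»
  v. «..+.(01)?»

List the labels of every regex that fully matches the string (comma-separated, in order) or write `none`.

i → match
ii → no match
iii → no match
iv → no match
v → match

i, v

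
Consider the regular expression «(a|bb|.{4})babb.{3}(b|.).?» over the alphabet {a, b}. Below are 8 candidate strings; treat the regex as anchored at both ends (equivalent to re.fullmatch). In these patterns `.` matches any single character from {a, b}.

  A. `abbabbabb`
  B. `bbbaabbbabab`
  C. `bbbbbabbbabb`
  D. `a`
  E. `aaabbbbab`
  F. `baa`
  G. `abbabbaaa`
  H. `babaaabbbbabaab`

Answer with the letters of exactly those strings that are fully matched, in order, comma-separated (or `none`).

C

A → no match
B → no match
C → match
D → no match
E → no match
F → no match
G → no match
H → no match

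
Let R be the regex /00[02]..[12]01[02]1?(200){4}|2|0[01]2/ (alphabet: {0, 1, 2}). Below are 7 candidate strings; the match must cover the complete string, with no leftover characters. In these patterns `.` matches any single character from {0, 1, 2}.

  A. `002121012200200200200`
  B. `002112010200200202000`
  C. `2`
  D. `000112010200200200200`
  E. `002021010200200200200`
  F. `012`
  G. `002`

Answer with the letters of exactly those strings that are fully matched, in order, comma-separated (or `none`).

A → match
B → no match
C → match
D → match
E → match
F → match
G → match

A, C, D, E, F, G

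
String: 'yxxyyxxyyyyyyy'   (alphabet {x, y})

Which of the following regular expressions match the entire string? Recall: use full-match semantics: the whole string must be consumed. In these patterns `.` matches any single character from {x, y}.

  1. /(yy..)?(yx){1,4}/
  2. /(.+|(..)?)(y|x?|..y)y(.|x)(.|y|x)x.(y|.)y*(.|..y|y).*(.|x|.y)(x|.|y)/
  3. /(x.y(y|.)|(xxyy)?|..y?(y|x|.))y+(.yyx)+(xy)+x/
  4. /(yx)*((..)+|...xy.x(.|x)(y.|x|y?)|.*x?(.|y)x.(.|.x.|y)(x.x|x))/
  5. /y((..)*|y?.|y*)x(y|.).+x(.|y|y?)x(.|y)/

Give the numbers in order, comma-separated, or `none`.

1 → no match — must end with 'yx'
2 → match
3 → no match — must end with 'xyx'
4 → match
5 → no match

2, 4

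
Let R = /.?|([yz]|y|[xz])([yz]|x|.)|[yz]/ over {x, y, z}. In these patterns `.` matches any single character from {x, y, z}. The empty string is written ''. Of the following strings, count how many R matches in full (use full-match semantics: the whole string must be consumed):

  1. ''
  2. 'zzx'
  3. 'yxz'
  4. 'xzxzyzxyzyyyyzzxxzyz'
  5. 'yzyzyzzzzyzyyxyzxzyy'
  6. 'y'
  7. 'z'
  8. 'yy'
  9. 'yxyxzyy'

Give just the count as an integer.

4

1 → match
2 → no match
3 → no match
4 → no match
5 → no match
6 → match
7 → match
8 → match
9 → no match
Total matched: 4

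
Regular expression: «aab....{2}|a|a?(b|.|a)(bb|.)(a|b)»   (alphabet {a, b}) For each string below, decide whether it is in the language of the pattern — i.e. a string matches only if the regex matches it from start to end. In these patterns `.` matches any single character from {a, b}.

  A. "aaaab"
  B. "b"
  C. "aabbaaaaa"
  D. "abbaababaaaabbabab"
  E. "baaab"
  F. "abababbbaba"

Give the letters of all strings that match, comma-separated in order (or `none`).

none

A → no match
B → no match
C → no match
D → no match
E → no match
F → no match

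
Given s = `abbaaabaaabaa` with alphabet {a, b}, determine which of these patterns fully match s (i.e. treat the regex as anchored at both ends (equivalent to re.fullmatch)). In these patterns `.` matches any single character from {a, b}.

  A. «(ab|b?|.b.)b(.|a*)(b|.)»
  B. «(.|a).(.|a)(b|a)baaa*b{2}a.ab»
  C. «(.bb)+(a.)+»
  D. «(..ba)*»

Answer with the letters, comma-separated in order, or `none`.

A → no match
B → no match — must end with `ab`
C → match
D → no match

C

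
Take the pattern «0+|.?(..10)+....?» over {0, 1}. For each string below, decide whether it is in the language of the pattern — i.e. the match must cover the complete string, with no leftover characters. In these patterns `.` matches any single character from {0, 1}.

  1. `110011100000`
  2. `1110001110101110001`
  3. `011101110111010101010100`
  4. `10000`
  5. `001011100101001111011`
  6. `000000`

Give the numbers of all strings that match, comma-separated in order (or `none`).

1 → no match
2 → no match
3 → match
4 → no match
5 → no match
6 → match

3, 6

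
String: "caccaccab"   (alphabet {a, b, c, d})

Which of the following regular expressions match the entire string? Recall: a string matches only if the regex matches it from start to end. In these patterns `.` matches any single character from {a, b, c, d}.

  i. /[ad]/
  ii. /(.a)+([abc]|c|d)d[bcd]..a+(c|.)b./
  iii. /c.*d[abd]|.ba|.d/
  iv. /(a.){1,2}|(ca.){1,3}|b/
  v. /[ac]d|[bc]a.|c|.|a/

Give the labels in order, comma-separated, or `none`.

i → no match
ii → no match
iii → no match
iv → match
v → no match

iv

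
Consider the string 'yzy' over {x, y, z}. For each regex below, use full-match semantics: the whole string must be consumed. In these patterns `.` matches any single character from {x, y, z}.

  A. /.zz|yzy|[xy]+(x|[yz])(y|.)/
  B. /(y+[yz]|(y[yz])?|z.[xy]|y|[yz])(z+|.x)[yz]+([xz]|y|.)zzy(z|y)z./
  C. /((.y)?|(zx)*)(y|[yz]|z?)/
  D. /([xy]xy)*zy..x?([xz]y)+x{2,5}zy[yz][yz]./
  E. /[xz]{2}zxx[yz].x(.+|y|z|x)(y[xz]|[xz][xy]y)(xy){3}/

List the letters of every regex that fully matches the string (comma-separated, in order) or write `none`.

A

A → match
B → no match
C → no match
D → no match
E → no match — must end with 'xy'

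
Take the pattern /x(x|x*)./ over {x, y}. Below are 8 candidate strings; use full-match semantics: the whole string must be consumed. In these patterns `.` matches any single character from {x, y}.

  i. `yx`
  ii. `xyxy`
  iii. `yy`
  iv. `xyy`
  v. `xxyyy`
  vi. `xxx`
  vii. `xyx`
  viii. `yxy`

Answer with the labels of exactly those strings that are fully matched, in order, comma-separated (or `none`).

i. `yx` → no match — must start with `x`
ii. `xyxy` → no match
iii. `yy` → no match — must start with `x`
iv. `xyy` → no match
v. `xxyyy` → no match
vi. `xxx` → match
vii. `xyx` → no match
viii. `yxy` → no match — must start with `x`

vi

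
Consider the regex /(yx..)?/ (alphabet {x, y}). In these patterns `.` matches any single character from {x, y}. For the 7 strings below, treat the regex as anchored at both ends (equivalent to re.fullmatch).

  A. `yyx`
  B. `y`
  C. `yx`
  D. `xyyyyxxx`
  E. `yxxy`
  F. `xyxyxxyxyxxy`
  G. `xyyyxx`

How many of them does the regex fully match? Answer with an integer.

1

A → no match
B → no match
C → no match
D → no match
E → match
F → no match
G → no match
Total matched: 1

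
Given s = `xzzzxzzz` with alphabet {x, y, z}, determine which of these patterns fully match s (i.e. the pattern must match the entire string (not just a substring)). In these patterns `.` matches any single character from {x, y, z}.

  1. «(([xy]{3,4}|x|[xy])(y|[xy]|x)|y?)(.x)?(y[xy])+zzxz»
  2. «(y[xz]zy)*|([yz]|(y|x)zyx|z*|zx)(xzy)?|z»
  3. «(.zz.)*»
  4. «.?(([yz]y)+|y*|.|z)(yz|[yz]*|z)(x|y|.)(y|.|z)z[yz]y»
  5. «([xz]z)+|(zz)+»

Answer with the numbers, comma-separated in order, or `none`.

3, 5

1 → no match — must end with `zzxz`
2 → no match
3 → match
4 → no match — must end with `y`
5 → match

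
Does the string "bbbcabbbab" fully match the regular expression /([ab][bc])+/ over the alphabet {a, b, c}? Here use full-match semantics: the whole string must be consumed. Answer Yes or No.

Yes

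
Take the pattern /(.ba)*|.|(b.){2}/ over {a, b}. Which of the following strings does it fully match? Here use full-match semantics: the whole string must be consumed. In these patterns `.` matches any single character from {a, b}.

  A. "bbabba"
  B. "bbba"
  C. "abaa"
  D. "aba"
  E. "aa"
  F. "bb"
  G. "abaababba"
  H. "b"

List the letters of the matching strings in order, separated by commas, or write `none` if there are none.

A, B, D, G, H

A. "bbabba" → match
B. "bbba" → match
C. "abaa" → no match
D. "aba" → match
E. "aa" → no match
F. "bb" → no match
G. "abaababba" → match
H. "b" → match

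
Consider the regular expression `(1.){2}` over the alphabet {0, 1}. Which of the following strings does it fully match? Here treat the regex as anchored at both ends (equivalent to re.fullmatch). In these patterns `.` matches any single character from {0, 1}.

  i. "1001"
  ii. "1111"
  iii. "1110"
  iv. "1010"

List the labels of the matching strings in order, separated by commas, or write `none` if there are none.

ii, iii, iv

i. "1001" → no match
ii. "1111" → match
iii. "1110" → match
iv. "1010" → match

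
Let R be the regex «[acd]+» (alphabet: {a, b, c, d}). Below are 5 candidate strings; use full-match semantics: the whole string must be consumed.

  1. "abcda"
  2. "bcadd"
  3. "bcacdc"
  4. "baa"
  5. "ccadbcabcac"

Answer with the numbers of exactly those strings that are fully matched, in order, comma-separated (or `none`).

none

1 → no match
2 → no match
3 → no match
4 → no match
5 → no match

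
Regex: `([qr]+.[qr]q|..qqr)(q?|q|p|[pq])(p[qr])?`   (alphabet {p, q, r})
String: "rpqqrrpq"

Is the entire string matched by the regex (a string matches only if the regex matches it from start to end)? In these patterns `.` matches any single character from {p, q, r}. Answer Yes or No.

No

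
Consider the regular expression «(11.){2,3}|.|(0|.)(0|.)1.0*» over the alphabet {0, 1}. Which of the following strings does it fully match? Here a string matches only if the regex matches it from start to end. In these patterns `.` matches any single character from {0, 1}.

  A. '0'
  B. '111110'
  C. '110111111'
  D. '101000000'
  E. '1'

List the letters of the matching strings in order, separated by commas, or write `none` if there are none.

A, B, C, D, E

A → match
B → match
C → match
D → match
E → match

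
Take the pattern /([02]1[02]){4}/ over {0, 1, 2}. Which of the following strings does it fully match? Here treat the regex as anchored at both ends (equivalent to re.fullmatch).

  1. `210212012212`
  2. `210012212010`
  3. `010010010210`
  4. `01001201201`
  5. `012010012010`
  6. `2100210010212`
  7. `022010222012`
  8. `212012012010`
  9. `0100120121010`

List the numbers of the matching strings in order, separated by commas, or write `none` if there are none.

1, 2, 3, 5, 8

1. `210212012212` → match
2. `210012212010` → match
3. `010010010210` → match
4. `01001201201` → no match
5. `012010012010` → match
6 → no match
7. `022010222012` → no match
8. `212012012010` → match
9 → no match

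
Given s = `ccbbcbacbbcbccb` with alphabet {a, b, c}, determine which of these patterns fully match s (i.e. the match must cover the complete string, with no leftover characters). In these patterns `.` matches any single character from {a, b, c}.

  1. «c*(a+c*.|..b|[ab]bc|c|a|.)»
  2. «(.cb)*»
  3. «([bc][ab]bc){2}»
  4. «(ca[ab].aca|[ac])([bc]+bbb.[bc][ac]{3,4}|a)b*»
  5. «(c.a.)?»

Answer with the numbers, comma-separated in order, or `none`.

2

1 → no match
2 → match
3 → no match — must end with `bc`
4 → no match
5 → no match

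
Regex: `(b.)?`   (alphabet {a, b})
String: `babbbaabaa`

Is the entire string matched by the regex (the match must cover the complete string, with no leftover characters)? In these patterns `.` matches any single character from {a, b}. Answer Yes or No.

No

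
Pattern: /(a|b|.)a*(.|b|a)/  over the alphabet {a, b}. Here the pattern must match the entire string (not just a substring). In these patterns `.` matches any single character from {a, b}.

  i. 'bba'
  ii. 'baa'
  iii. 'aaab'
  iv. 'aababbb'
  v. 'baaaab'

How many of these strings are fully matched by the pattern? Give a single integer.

3

i → no match
ii → match
iii → match
iv → no match
v → match
Total matched: 3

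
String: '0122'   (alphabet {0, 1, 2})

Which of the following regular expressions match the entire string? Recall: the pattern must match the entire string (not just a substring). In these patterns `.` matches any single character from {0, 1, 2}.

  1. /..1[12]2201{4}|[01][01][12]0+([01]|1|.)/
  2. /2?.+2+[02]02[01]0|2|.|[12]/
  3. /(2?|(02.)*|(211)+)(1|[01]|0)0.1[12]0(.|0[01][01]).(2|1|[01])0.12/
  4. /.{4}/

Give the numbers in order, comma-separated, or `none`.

4

1 → no match
2 → no match
3 → no match — must end with '12'
4 → match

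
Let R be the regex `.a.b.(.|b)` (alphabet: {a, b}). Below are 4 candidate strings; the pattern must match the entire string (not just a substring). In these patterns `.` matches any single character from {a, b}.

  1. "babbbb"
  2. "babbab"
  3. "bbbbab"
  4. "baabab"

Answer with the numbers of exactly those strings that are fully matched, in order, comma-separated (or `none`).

1, 2, 4

1 → match
2 → match
3 → no match
4 → match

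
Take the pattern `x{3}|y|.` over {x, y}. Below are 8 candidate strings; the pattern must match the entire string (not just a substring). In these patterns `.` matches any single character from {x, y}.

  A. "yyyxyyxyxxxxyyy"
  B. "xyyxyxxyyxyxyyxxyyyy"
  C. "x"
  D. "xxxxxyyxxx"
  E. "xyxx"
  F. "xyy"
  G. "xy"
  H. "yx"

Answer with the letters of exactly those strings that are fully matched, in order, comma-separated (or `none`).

A → no match
B → no match
C. "x" → match
D. "xxxxxyyxxx" → no match
E. "xyxx" → no match
F. "xyy" → no match
G. "xy" → no match
H. "yx" → no match

C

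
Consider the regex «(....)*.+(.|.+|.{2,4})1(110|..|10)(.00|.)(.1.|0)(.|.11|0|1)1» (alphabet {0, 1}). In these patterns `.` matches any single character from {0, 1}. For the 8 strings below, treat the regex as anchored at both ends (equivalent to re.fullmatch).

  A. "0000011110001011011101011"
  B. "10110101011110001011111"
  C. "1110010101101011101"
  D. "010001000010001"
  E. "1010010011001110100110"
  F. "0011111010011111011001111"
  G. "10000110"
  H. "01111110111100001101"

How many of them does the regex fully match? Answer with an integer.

3

A → match
B → no match
C → match
D → no match
E → no match — must end with "1"
F → no match
G → no match — must end with "1"
H → match
Total matched: 3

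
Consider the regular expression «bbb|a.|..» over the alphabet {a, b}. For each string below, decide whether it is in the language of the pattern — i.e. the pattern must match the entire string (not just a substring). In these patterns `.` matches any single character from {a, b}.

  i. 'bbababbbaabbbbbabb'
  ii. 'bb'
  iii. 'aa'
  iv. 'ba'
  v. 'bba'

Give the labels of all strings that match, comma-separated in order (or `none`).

i → no match
ii → match
iii → match
iv → match
v → no match

ii, iii, iv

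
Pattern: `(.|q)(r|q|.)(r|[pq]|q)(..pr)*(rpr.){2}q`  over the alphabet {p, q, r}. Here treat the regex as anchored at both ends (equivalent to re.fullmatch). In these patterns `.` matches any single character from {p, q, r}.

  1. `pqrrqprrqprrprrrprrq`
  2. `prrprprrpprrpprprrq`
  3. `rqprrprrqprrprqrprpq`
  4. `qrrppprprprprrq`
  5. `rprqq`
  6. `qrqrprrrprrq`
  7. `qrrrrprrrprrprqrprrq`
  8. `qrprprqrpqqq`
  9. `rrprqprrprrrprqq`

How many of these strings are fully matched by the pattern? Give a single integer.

1 → match
2 → no match
3 → match
4 → no match
5. `rprqq` → no match
6. `qrqrprrrprrq` → match
7 → match
8. `qrprprqrpqqq` → no match
9 → match
Total matched: 5

5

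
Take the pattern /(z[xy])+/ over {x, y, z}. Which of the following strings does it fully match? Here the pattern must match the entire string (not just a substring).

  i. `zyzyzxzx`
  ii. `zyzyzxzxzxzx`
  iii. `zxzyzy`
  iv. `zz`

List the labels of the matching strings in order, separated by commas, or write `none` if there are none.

i → match
ii → match
iii → match
iv → no match

i, ii, iii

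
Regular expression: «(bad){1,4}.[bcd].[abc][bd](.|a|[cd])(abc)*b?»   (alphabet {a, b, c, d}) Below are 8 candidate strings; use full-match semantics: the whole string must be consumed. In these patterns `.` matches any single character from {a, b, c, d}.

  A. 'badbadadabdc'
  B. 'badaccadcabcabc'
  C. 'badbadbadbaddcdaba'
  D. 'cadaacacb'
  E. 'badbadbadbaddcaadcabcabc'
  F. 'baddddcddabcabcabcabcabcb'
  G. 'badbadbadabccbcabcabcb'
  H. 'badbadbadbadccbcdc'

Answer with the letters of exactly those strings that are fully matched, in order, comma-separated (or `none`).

A → match
B → match
C → match
D → no match — must start with 'bad'
E → match
F → match
G → match
H → match

A, B, C, E, F, G, H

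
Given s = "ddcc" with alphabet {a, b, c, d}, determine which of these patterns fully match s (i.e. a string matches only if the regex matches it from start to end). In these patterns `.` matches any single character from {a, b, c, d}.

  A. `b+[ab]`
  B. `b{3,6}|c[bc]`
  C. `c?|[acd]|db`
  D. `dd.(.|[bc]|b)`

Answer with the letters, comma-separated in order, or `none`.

A → no match — must start with "b"
B → no match
C → no match
D → match

D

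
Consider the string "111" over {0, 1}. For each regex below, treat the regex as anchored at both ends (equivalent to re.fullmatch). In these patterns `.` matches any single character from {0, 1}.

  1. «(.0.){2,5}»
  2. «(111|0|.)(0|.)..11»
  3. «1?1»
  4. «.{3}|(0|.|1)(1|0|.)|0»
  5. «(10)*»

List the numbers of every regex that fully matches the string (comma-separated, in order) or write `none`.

4

1 → no match
2 → no match
3 → no match
4 → match
5 → no match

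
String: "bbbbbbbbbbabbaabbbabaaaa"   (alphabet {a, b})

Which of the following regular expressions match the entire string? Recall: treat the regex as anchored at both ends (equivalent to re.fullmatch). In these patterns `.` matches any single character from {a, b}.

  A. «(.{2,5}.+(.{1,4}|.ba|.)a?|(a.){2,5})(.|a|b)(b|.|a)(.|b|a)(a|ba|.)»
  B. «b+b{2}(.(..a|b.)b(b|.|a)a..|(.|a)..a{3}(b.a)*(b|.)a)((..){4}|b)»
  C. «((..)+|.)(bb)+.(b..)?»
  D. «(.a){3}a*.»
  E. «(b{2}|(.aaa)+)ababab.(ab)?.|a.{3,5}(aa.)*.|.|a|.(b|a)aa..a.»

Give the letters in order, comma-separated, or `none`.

A, B

A → match
B → match
C → no match
D → no match
E → no match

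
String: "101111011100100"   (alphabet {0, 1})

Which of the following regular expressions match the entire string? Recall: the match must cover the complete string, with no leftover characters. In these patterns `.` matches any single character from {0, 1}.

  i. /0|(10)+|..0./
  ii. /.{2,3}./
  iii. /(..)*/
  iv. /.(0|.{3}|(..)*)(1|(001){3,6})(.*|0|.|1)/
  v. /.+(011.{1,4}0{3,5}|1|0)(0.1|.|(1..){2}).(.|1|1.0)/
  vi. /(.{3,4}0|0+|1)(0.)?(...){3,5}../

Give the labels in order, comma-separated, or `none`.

iv, v, vi

i → no match
ii → no match
iii → no match
iv → match
v → match
vi → match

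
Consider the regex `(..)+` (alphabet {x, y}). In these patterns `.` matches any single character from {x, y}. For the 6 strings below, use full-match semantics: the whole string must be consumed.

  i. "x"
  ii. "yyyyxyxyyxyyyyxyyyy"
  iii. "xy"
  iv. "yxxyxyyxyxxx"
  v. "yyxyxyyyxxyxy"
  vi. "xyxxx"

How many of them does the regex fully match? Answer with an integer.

2

i → no match
ii → no match
iii → match
iv → match
v → no match
vi → no match
Total matched: 2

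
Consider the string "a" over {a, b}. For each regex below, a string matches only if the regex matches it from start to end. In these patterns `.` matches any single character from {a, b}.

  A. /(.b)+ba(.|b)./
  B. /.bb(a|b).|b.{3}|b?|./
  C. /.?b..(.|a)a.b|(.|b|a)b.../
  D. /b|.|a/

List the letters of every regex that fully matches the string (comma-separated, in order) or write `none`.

A → no match
B → match
C → no match
D → match

B, D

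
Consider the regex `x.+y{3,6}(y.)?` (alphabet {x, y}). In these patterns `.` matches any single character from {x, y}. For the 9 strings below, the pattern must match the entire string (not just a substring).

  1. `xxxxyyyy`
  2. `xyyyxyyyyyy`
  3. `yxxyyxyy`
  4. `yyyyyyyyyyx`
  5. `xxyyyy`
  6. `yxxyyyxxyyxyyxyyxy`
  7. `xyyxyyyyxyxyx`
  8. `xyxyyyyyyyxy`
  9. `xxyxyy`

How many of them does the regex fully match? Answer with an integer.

3

1 → match
2 → match
3 → no match — must start with `x`
4 → no match — must start with `x`
5 → match
6 → no match — must start with `x`
7 → no match
8 → no match
9 → no match
Total matched: 3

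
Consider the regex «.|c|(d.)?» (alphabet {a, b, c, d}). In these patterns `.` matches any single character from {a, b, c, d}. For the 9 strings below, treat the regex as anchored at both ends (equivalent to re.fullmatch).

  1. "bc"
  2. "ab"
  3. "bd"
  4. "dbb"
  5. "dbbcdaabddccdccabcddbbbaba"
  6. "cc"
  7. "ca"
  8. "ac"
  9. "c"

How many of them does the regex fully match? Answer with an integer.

1

1 → no match
2 → no match
3 → no match
4 → no match
5 → no match
6 → no match
7 → no match
8 → no match
9 → match
Total matched: 1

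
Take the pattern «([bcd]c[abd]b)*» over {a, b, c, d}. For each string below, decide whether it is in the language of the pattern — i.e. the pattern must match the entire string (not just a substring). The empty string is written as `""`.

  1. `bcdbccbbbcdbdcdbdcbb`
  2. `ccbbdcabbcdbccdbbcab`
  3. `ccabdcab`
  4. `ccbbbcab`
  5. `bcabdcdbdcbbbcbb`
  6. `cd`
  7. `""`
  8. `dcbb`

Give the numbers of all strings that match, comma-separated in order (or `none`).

1 → match
2 → match
3 → match
4 → match
5 → match
6 → no match
7 → match
8 → match

1, 2, 3, 4, 5, 7, 8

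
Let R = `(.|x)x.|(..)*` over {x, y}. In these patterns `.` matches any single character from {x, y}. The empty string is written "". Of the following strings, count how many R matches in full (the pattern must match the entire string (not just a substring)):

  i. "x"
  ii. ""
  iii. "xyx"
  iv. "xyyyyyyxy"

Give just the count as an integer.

1

i. "x" → no match
ii. "" → match
iii. "xyx" → no match
iv. "xyyyyyyxy" → no match
Total matched: 1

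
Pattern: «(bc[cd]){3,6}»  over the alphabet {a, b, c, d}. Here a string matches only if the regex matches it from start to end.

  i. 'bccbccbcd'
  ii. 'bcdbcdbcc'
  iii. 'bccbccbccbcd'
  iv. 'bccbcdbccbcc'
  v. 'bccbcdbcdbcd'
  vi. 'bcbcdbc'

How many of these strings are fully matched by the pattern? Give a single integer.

i. 'bccbccbcd' → match
ii. 'bcdbcdbcc' → match
iii. 'bccbccbccbcd' → match
iv. 'bccbcdbccbcc' → match
v. 'bccbcdbcdbcd' → match
vi. 'bcbcdbc' → no match
Total matched: 5

5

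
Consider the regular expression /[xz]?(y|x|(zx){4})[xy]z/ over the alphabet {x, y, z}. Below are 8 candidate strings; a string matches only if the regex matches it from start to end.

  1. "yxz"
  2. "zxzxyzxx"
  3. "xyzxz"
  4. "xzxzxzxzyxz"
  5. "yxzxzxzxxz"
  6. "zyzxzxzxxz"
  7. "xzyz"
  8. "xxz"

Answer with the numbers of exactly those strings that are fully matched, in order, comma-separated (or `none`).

1 → match
2 → no match — must end with "z"
3 → no match
4 → no match
5 → no match
6 → no match
7 → no match
8 → match

1, 8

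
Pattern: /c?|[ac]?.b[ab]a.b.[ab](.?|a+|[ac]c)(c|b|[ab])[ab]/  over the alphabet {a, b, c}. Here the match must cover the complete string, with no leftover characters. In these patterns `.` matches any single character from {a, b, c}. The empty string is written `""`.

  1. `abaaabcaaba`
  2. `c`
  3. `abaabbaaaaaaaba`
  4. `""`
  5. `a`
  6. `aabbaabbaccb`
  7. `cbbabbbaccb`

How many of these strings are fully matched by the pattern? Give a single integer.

1 → match
2 → match
3 → match
4 → match
5 → no match
6 → match
7 → match
Total matched: 6

6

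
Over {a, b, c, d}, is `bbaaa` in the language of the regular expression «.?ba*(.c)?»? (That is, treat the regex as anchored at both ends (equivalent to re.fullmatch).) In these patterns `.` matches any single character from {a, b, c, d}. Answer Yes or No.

Yes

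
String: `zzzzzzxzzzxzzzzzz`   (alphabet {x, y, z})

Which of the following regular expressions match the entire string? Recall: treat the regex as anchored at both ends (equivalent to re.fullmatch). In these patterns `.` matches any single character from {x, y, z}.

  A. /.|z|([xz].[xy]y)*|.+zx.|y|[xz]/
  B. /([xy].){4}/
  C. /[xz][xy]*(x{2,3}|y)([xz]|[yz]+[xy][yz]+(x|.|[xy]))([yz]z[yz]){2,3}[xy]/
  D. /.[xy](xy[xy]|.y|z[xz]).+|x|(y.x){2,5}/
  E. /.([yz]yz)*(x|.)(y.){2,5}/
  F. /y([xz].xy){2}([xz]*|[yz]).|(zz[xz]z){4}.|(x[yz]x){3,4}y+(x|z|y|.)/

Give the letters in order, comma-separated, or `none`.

A → no match
B → no match
C → no match
D → no match
E → no match
F → match

F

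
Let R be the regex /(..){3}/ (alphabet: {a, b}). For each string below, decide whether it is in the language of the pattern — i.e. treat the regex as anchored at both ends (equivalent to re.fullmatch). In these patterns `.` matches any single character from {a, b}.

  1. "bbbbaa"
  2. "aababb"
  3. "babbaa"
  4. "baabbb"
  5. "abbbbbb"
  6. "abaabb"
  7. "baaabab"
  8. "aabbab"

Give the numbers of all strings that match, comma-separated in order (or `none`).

1 → match
2 → match
3 → match
4 → match
5 → no match
6 → match
7 → no match
8 → match

1, 2, 3, 4, 6, 8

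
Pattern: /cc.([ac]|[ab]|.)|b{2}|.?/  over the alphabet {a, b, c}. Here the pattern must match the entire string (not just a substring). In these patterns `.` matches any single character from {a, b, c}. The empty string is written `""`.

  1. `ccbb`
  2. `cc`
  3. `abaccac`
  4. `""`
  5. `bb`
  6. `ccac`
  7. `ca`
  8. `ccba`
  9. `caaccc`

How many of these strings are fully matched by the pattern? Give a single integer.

1 → match
2 → no match
3 → no match
4 → match
5 → match
6 → match
7 → no match
8 → match
9 → no match
Total matched: 5

5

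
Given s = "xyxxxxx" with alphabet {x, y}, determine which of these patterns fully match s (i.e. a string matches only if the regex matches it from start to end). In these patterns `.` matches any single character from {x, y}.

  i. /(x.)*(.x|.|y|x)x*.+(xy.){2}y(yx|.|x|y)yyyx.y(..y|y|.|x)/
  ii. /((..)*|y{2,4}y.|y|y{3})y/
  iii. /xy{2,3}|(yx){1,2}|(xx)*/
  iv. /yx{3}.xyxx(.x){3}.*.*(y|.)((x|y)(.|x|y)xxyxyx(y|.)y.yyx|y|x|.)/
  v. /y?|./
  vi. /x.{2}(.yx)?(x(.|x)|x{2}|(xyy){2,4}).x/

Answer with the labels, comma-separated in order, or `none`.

i → no match
ii → no match — must end with "y"
iii → no match
iv → no match — must start with "yx"
v → no match
vi → match

vi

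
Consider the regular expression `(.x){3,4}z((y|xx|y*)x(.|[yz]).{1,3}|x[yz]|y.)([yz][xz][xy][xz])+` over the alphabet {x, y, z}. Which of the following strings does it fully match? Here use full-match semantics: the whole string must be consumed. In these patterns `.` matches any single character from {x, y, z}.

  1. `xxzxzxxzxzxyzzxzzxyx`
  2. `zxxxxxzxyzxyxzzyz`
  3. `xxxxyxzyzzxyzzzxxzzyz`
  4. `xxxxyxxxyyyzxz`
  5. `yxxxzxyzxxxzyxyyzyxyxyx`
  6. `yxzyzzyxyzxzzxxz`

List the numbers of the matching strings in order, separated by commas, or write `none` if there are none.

1 → no match
2 → match
3 → match
4 → no match
5 → no match
6 → no match

2, 3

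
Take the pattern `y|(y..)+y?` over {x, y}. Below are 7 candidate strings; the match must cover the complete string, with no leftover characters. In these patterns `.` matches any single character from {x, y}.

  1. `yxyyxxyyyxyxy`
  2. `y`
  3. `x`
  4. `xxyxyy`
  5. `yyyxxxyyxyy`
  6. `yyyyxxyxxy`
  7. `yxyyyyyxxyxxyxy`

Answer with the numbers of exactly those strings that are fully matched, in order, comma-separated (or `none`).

2, 6, 7

1 → no match
2 → match
3 → no match — must start with `y`
4 → no match — must start with `y`
5 → no match
6 → match
7 → match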